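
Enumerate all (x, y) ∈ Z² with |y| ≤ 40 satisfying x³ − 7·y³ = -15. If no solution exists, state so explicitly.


The equation is x³ - 7y³ = -15. For fixed y, x³ = 7·y³ − 15, so a solution requires the RHS to be a perfect cube.
Strategy: iterate y from -40 to 40, compute RHS = 7·y³ − 15, and check whether it is a (positive or negative) perfect cube.
Check small values of y:
  y = 0: RHS = -15 is not a perfect cube.
  y = 1: RHS = -8 = (-2)³ ⇒ x = -2 works.
  y = -1: RHS = -22 is not a perfect cube.
  y = 2: RHS = 41 is not a perfect cube.
  y = -2: RHS = -71 is not a perfect cube.
  y = 3: RHS = 174 is not a perfect cube.
  y = -3: RHS = -204 is not a perfect cube.
Continuing, at y = -23: RHS = -85184 = (-44)³ ⇒ x = -44 works.
Searching the remaining y in |y| ≤ 40 finds no further solutions.
Collected solutions: (-2, 1), (-44, -23).

Solutions (with |y| ≤ 40): (-2, 1), (-44, -23).


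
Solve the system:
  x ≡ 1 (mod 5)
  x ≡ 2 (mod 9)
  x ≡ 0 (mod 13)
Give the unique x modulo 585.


Moduli 5, 9, 13 are pairwise coprime; by CRT there is a unique solution modulo M = 5 · 9 · 13 = 585.
Solve pairwise, accumulating the modulus:
  Start with x ≡ 1 (mod 5).
  Combine with x ≡ 2 (mod 9): since gcd(5, 9) = 1, we get a unique residue mod 45.
    Write x = 1 + 5·t and substitute into x ≡ 2 (mod 9): 5·t ≡ 2 − 1 = 1 (mod 9).
    The inverse of 5 mod 9 is 2 (since 5·2 = 10 = 1·9 + 1), so t ≡ 2·1 = 2 ≡ 2 (mod 9).
    Then x = 1 + 5·2 = 11, valid modulo lcm(5, 9) = 45: x ≡ 11 (mod 45).
  Combine with x ≡ 0 (mod 13): since gcd(45, 13) = 1, we get a unique residue mod 585.
    Write x = 11 + 45·t and substitute into x ≡ 0 (mod 13): 45·t ≡ 0 − 11 = -11 (mod 13).
    Reduce coefficients mod 13: 6·t ≡ 2 (mod 13).
    The inverse of 6 mod 13 is 11 (since 6·11 = 66 = 5·13 + 1), so t ≡ 11·2 = 22 ≡ 9 (mod 13).
    Then x = 11 + 45·9 = 416, valid modulo lcm(45, 13) = 585: x ≡ 416 (mod 585).
Verify: 416 mod 5 = 1 ✓, 416 mod 9 = 2 ✓, 416 mod 13 = 0 ✓.

x ≡ 416 (mod 585).


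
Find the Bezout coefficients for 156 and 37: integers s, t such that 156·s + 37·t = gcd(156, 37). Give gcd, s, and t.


Euclidean algorithm on (156, 37) — divide until remainder is 0:
  156 = 4 · 37 + 8
  37 = 4 · 8 + 5
  8 = 1 · 5 + 3
  5 = 1 · 3 + 2
  3 = 1 · 2 + 1
  2 = 2 · 1 + 0
gcd(156, 37) = 1.
Track Bezout coefficients alongside the remainders: start with r₀ = 156 = a·1 + b·0 (s = 1, t = 0) and r₁ = 37 = a·0 + b·1 (s = 0, t = 1); each new remainder r_{k+1} = r_{k-1} − q_k·r_k inherits s_{k+1} = s_{k-1} − q_k·s_k, t_{k+1} = t_{k-1} − q_k·t_k, so r_k = a·s_k + b·t_k at every step:
  q = 4: r = 8, s = 1 − 4·0 = 1, t = 0 − 4·1 = -4  (check: 156·1 + 37·(-4) = 8)
  q = 4: r = 5, s = 0 − 4·1 = -4, t = 1 − 4·(-4) = 17  (check: 156·(-4) + 37·17 = 5)
  q = 1: r = 3, s = 1 − 1·(-4) = 5, t = -4 − 1·17 = -21  (check: 156·5 + 37·(-21) = 3)
  q = 1: r = 2, s = -4 − 1·5 = -9, t = 17 − 1·(-21) = 38  (check: 156·(-9) + 37·38 = 2)
  q = 1: r = 1, s = 5 − 1·(-9) = 14, t = -21 − 1·38 = -59  (check: 156·14 + 37·(-59) = 1)
The row with r = 1 (the gcd) gives the Bezout coefficients s = 14, t = -59.
Result: 156 · (14) + 37 · (-59) = 1.

gcd(156, 37) = 1; s = 14, t = -59 (check: 156·14 + 37·(-59) = 1).


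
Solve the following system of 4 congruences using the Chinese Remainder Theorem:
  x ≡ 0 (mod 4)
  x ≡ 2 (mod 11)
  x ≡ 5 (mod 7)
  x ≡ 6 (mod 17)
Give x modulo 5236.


Product of moduli M = 4 · 11 · 7 · 17 = 5236.
Merge one congruence at a time:
  Start: x ≡ 0 (mod 4).
  Combine with x ≡ 2 (mod 11); new modulus lcm = 44.
    Write x = 0 + 4·t and substitute into x ≡ 2 (mod 11): 4·t ≡ 2 − 0 = 2 (mod 11).
    The inverse of 4 mod 11 is 3 (since 4·3 = 12 = 1·11 + 1), so t ≡ 3·2 = 6 ≡ 6 (mod 11).
    Then x = 0 + 4·6 = 24, valid modulo lcm(4, 11) = 44: x ≡ 24 (mod 44).
  Combine with x ≡ 5 (mod 7); new modulus lcm = 308.
    Write x = 24 + 44·t and substitute into x ≡ 5 (mod 7): 44·t ≡ 5 − 24 = -19 (mod 7).
    Reduce coefficients mod 7: 2·t ≡ 2 (mod 7).
    The inverse of 2 mod 7 is 4 (since 2·4 = 8 = 1·7 + 1), so t ≡ 4·2 = 8 ≡ 1 (mod 7).
    Then x = 24 + 44·1 = 68, valid modulo lcm(44, 7) = 308: x ≡ 68 (mod 308).
  Combine with x ≡ 6 (mod 17); new modulus lcm = 5236.
    Write x = 68 + 308·t and substitute into x ≡ 6 (mod 17): 308·t ≡ 6 − 68 = -62 (mod 17).
    Reduce coefficients mod 17: 2·t ≡ 6 (mod 17).
    The inverse of 2 mod 17 is 9 (since 2·9 = 18 = 1·17 + 1), so t ≡ 9·6 = 54 ≡ 3 (mod 17).
    Then x = 68 + 308·3 = 992, valid modulo lcm(308, 17) = 5236: x ≡ 992 (mod 5236).
Verify against each original: 992 mod 4 = 0, 992 mod 11 = 2, 992 mod 7 = 5, 992 mod 17 = 6.

x ≡ 992 (mod 5236).


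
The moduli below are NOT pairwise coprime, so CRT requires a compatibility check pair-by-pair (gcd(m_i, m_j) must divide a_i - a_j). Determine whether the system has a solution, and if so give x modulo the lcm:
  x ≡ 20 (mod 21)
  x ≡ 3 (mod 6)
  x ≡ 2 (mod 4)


Moduli 21, 6, 4 are not pairwise coprime, so CRT works modulo lcm(m_i) when all pairwise compatibility conditions hold.
Pairwise compatibility: gcd(m_i, m_j) must divide a_i - a_j for every pair.
Merge one congruence at a time:
  Start: x ≡ 20 (mod 21).
  Combine with x ≡ 3 (mod 6): gcd(21, 6) = 3, and 3 - 20 = -17 is NOT divisible by 3.
    ⇒ system is inconsistent (no integer solution).

No solution (the system is inconsistent).


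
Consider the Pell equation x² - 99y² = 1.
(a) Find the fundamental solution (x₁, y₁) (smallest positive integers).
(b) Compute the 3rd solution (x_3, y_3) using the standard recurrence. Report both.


Step 1: Find the fundamental solution (x₁, y₁) of x² - 99y² = 1.
  Expand √99 as a continued fraction. a₀ = ⌊√99⌋ = 9; iterate m_{k+1} = d_k·a_k − m_k, d_{k+1} = (99 − m_{k+1}²)/d_k, a_{k+1} = ⌊(a₀ + m_{k+1})/d_{k+1}⌋ (starting m₀ = 0, d₀ = 1), with convergents p_k = a_k·p_{k-1} + p_{k-2}, q_k = a_k·q_{k-1} + q_{k-2} (p₋₁ = 1, q₋₁ = 0):
  k = 0: a₀ = 9; p₀/q₀ = 9/1; p₀² − 99·q₀² = 81 − 99 = -18.
  k = 1: m = 9, d = 18, a = ⌊(9 + 9)/18⌋ = 1; p/q = (1·9 + 1)/(1·1 + 0) = 10/1; p² − 99·q² = 100 − 99 = 1.
  The first convergent with p² − 99·q² = 1 gives the fundamental solution (x₁, y₁) = (10, 1).
Step 2: Apply the recurrence (x_{n+1}, y_{n+1}) = (x₁x_n + 99y₁y_n, x₁y_n + y₁x_n) repeatedly.
  From (x_1, y_1) = (10, 1): x_2 = 10·10 + 99·1·1 = 199; y_2 = 10·1 + 1·10 = 20.
  From (x_2, y_2) = (199, 20): x_3 = 10·199 + 99·1·20 = 3970; y_3 = 10·20 + 1·199 = 399.
Step 3: Verify x_3² - 99·y_3² = 15760900 - 15760899 = 1 (should be 1). ✓

(x_1, y_1) = (10, 1); (x_3, y_3) = (3970, 399).


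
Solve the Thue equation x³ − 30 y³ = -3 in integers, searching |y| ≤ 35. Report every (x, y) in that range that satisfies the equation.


The equation is x³ - 30y³ = -3. For fixed y, x³ = 30·y³ − 3, so a solution requires the RHS to be a perfect cube.
Strategy: iterate y from -35 to 35, compute RHS = 30·y³ − 3, and check whether it is a (positive or negative) perfect cube.
Check small values of y:
  y = 0: RHS = -3 is not a perfect cube.
  y = 1: RHS = 27 = (3)³ ⇒ x = 3 works.
  y = -1: RHS = -33 is not a perfect cube.
  y = 2: RHS = 237 is not a perfect cube.
  y = -2: RHS = -243 is not a perfect cube.
  y = 3: RHS = 807 is not a perfect cube.
  y = -3: RHS = -813 is not a perfect cube.
Continuing the search up to |y| = 35 finds no further solutions beyond those listed.
Collected solutions: (3, 1).

Solutions (with |y| ≤ 35): (3, 1).


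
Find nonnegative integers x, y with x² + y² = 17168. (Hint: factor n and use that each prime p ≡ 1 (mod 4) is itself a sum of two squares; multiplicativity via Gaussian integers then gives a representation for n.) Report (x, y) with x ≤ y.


Step 1: Factor n = 17168 = 2^4 · 29 · 37.
Step 2: Check the mod-4 condition on each prime factor: 2 = 2 (special); 29 ≡ 1 (mod 4), exponent 1; 37 ≡ 1 (mod 4), exponent 1.
All primes ≡ 3 (mod 4) appear to even exponent (or don't appear), so by the two-squares theorem n IS expressible as a sum of two squares.
Step 3: Build a representation. Group n = k² · m with k = 4 and m = 29 · 37 = 1073 (a product of primes ≡ 1 (mod 4)); a representation of m scales to one of n via (k·x)² + (k·y)² = k²(x² + y²). Each prime p ≡ 1 (mod 4) is itself a sum of two squares; find a² by testing p − a² for a perfect square:
  29: 29 − 1² = 28, 29 − 2² = 25 = 5² ⇒ 29 = 2² + 5².
  37: 37 − 1² = 36 = 6² ⇒ 37 = 1² + 6².
  Combine using the Brahmagupta–Fibonacci identity (a² + b²)(c² + d²) = (ac − bd)² + (ad + bc)² = (ac + bd)² + (ad − bc)²:
  29 · 37 = 1073: from (2² + 5²)(1² + 6²), take (2·1 − 5·6, 2·6 + 5·1) = (2 − 30, 12 + 5) = (-28, 17); dropping signs (only squares matter) gives (28, 17); check 28² + 17² = 784 + 289 = 1073 ✓.
  Scale by k = 4: (4·28, 4·17) = (112, 68).
Step 4: Order so x ≤ y and verify: 68² + 112² = 4624 + 12544 = 17168 = n. ✓

n = 17168 = 68² + 112² (one valid representation with x ≤ y).


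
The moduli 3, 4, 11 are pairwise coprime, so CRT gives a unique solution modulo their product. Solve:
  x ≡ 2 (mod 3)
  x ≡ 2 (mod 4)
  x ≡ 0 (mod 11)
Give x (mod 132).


Moduli 3, 4, 11 are pairwise coprime; by CRT there is a unique solution modulo M = 3 · 4 · 11 = 132.
Solve pairwise, accumulating the modulus:
  Start with x ≡ 2 (mod 3).
  Combine with x ≡ 2 (mod 4): since gcd(3, 4) = 1, we get a unique residue mod 12.
    Write x = 2 + 3·t and substitute into x ≡ 2 (mod 4): 3·t ≡ 2 − 2 = 0 (mod 4).
    The inverse of 3 mod 4 is 3 (since 3·3 = 9 = 2·4 + 1), so t ≡ 3·0 = 0 ≡ 0 (mod 4).
    Then x = 2 + 3·0 = 2, valid modulo lcm(3, 4) = 12: x ≡ 2 (mod 12).
  Combine with x ≡ 0 (mod 11): since gcd(12, 11) = 1, we get a unique residue mod 132.
    Write x = 2 + 12·t and substitute into x ≡ 0 (mod 11): 12·t ≡ 0 − 2 = -2 (mod 11).
    Reduce coefficients mod 11: 1·t ≡ 9 (mod 11).
    So t ≡ 9 (mod 11).
    Then x = 2 + 12·9 = 110, valid modulo lcm(12, 11) = 132: x ≡ 110 (mod 132).
Verify: 110 mod 3 = 2 ✓, 110 mod 4 = 2 ✓, 110 mod 11 = 0 ✓.

x ≡ 110 (mod 132).


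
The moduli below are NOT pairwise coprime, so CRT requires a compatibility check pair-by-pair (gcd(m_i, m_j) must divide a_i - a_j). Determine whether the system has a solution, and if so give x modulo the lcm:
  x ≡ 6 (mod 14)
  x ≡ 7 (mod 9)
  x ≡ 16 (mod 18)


Moduli 14, 9, 18 are not pairwise coprime, so CRT works modulo lcm(m_i) when all pairwise compatibility conditions hold.
Pairwise compatibility: gcd(m_i, m_j) must divide a_i - a_j for every pair.
Merge one congruence at a time:
  Start: x ≡ 6 (mod 14).
  Combine with x ≡ 7 (mod 9): gcd(14, 9) = 1; 7 - 6 = 1, which IS divisible by 1, so compatible.
    Write x = 6 + 14·t and substitute into x ≡ 7 (mod 9): 14·t ≡ 7 − 6 = 1 (mod 9).
    Reduce coefficients mod 9: 5·t ≡ 1 (mod 9).
    The inverse of 5 mod 9 is 2 (since 5·2 = 10 = 1·9 + 1), so t ≡ 2·1 = 2 ≡ 2 (mod 9).
    Then x = 6 + 14·2 = 34, valid modulo lcm(14, 9) = 126: x ≡ 34 (mod 126).
  Combine with x ≡ 16 (mod 18): gcd(126, 18) = 18; 16 - 34 = -18, which IS divisible by 18, so compatible.
    Write x = 34 + 126·t and substitute into x ≡ 16 (mod 18): 126·t ≡ 16 − 34 = -18 (mod 18).
    Divide the congruence (and modulus) by g = 18: 7·t ≡ -1 (mod 1).
    Modulo 1 every t works; take t = 0.
    Then x = 34 + 126·0 = 34, valid modulo lcm(126, 18) = 126: x ≡ 34 (mod 126).
Verify: 34 mod 14 = 6, 34 mod 9 = 7, 34 mod 18 = 16.

x ≡ 34 (mod 126).


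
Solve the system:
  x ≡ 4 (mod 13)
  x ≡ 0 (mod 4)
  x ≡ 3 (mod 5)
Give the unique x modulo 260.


Moduli 13, 4, 5 are pairwise coprime; by CRT there is a unique solution modulo M = 13 · 4 · 5 = 260.
Solve pairwise, accumulating the modulus:
  Start with x ≡ 4 (mod 13).
  Combine with x ≡ 0 (mod 4): since gcd(13, 4) = 1, we get a unique residue mod 52.
    Write x = 4 + 13·t and substitute into x ≡ 0 (mod 4): 13·t ≡ 0 − 4 = -4 (mod 4).
    Reduce coefficients mod 4: 1·t ≡ 0 (mod 4).
    So t ≡ 0 (mod 4).
    Then x = 4 + 13·0 = 4, valid modulo lcm(13, 4) = 52: x ≡ 4 (mod 52).
  Combine with x ≡ 3 (mod 5): since gcd(52, 5) = 1, we get a unique residue mod 260.
    Write x = 4 + 52·t and substitute into x ≡ 3 (mod 5): 52·t ≡ 3 − 4 = -1 (mod 5).
    Reduce coefficients mod 5: 2·t ≡ 4 (mod 5).
    The inverse of 2 mod 5 is 3 (since 2·3 = 6 = 1·5 + 1), so t ≡ 3·4 = 12 ≡ 2 (mod 5).
    Then x = 4 + 52·2 = 108, valid modulo lcm(52, 5) = 260: x ≡ 108 (mod 260).
Verify: 108 mod 13 = 4 ✓, 108 mod 4 = 0 ✓, 108 mod 5 = 3 ✓.

x ≡ 108 (mod 260).


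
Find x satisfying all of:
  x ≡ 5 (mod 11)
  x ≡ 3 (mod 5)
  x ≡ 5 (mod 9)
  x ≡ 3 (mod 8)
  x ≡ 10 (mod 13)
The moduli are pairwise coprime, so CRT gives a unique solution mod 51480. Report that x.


Product of moduli M = 11 · 5 · 9 · 8 · 13 = 51480.
Merge one congruence at a time:
  Start: x ≡ 5 (mod 11).
  Combine with x ≡ 3 (mod 5); new modulus lcm = 55.
    Write x = 5 + 11·t and substitute into x ≡ 3 (mod 5): 11·t ≡ 3 − 5 = -2 (mod 5).
    Reduce coefficients mod 5: 1·t ≡ 3 (mod 5).
    So t ≡ 3 (mod 5).
    Then x = 5 + 11·3 = 38, valid modulo lcm(11, 5) = 55: x ≡ 38 (mod 55).
  Combine with x ≡ 5 (mod 9); new modulus lcm = 495.
    Write x = 38 + 55·t and substitute into x ≡ 5 (mod 9): 55·t ≡ 5 − 38 = -33 (mod 9).
    Reduce coefficients mod 9: 1·t ≡ 3 (mod 9).
    So t ≡ 3 (mod 9).
    Then x = 38 + 55·3 = 203, valid modulo lcm(55, 9) = 495: x ≡ 203 (mod 495).
  Combine with x ≡ 3 (mod 8); new modulus lcm = 3960.
    Write x = 203 + 495·t and substitute into x ≡ 3 (mod 8): 495·t ≡ 3 − 203 = -200 (mod 8).
    Reduce coefficients mod 8: 7·t ≡ 0 (mod 8).
    The inverse of 7 mod 8 is 7 (since 7·7 = 49 = 6·8 + 1), so t ≡ 7·0 = 0 ≡ 0 (mod 8).
    Then x = 203 + 495·0 = 203, valid modulo lcm(495, 8) = 3960: x ≡ 203 (mod 3960).
  Combine with x ≡ 10 (mod 13); new modulus lcm = 51480.
    Write x = 203 + 3960·t and substitute into x ≡ 10 (mod 13): 3960·t ≡ 10 − 203 = -193 (mod 13).
    Reduce coefficients mod 13: 8·t ≡ 2 (mod 13).
    The inverse of 8 mod 13 is 5 (since 8·5 = 40 = 3·13 + 1), so t ≡ 5·2 = 10 ≡ 10 (mod 13).
    Then x = 203 + 3960·10 = 39803, valid modulo lcm(3960, 13) = 51480: x ≡ 39803 (mod 51480).
Verify against each original: 39803 mod 11 = 5, 39803 mod 5 = 3, 39803 mod 9 = 5, 39803 mod 8 = 3, 39803 mod 13 = 10.

x ≡ 39803 (mod 51480).


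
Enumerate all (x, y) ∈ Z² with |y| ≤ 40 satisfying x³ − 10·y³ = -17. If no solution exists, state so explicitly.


The equation is x³ - 10y³ = -17. For fixed y, x³ = 10·y³ − 17, so a solution requires the RHS to be a perfect cube.
Strategy: iterate y from -40 to 40, compute RHS = 10·y³ − 17, and check whether it is a (positive or negative) perfect cube.
Check small values of y:
  y = 0: RHS = -17 is not a perfect cube.
  y = 1: RHS = -7 is not a perfect cube.
  y = -1: RHS = -27 = (-3)³ ⇒ x = -3 works.
  y = 2: RHS = 63 is not a perfect cube.
  y = -2: RHS = -97 is not a perfect cube.
  y = 3: RHS = 253 is not a perfect cube.
  y = -3: RHS = -287 is not a perfect cube.
Continuing the search up to |y| = 40 finds no further solutions beyond those listed.
Collected solutions: (-3, -1).

Solutions (with |y| ≤ 40): (-3, -1).


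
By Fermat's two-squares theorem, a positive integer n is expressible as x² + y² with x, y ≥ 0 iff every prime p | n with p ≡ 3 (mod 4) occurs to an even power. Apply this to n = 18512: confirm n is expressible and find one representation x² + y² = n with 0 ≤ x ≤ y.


Step 1: Factor n = 18512 = 2^4 · 13 · 89.
Step 2: Check the mod-4 condition on each prime factor: 2 = 2 (special); 13 ≡ 1 (mod 4), exponent 1; 89 ≡ 1 (mod 4), exponent 1.
All primes ≡ 3 (mod 4) appear to even exponent (or don't appear), so by the two-squares theorem n IS expressible as a sum of two squares.
Step 3: Build a representation. Group n = k² · m with k = 4 and m = 13 · 89 = 1157 (a product of primes ≡ 1 (mod 4)); a representation of m scales to one of n via (k·x)² + (k·y)² = k²(x² + y²). Each prime p ≡ 1 (mod 4) is itself a sum of two squares; find a² by testing p − a² for a perfect square:
  13: 13 − 1² = 12, 13 − 2² = 9 = 3² ⇒ 13 = 2² + 3².
  89: 89 − 1² = 88, 89 − 2² = 85, 89 − 3² = 80, 89 − 4² = 73, 89 − 5² = 64 = 8² ⇒ 89 = 5² + 8².
  Combine using the Brahmagupta–Fibonacci identity (a² + b²)(c² + d²) = (ac − bd)² + (ad + bc)² = (ac + bd)² + (ad − bc)²:
  13 · 89 = 1157: from (2² + 3²)(5² + 8²), take (2·5 − 3·8, 2·8 + 3·5) = (10 − 24, 16 + 15) = (-14, 31); dropping signs (only squares matter) gives (14, 31); check 14² + 31² = 196 + 961 = 1157 ✓.
  Scale by k = 4: (4·14, 4·31) = (56, 124).
Step 4: Order so x ≤ y and verify: 56² + 124² = 3136 + 15376 = 18512 = n. ✓

n = 18512 = 56² + 124² (one valid representation with x ≤ y).


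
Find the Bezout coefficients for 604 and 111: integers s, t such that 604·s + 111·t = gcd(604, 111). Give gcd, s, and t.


Euclidean algorithm on (604, 111) — divide until remainder is 0:
  604 = 5 · 111 + 49
  111 = 2 · 49 + 13
  49 = 3 · 13 + 10
  13 = 1 · 10 + 3
  10 = 3 · 3 + 1
  3 = 3 · 1 + 0
gcd(604, 111) = 1.
Track Bezout coefficients alongside the remainders: start with r₀ = 604 = a·1 + b·0 (s = 1, t = 0) and r₁ = 111 = a·0 + b·1 (s = 0, t = 1); each new remainder r_{k+1} = r_{k-1} − q_k·r_k inherits s_{k+1} = s_{k-1} − q_k·s_k, t_{k+1} = t_{k-1} − q_k·t_k, so r_k = a·s_k + b·t_k at every step:
  q = 5: r = 49, s = 1 − 5·0 = 1, t = 0 − 5·1 = -5  (check: 604·1 + 111·(-5) = 49)
  q = 2: r = 13, s = 0 − 2·1 = -2, t = 1 − 2·(-5) = 11  (check: 604·(-2) + 111·11 = 13)
  q = 3: r = 10, s = 1 − 3·(-2) = 7, t = -5 − 3·11 = -38  (check: 604·7 + 111·(-38) = 10)
  q = 1: r = 3, s = -2 − 1·7 = -9, t = 11 − 1·(-38) = 49  (check: 604·(-9) + 111·49 = 3)
  q = 3: r = 1, s = 7 − 3·(-9) = 34, t = -38 − 3·49 = -185  (check: 604·34 + 111·(-185) = 1)
The row with r = 1 (the gcd) gives the Bezout coefficients s = 34, t = -185.
Result: 604 · (34) + 111 · (-185) = 1.

gcd(604, 111) = 1; s = 34, t = -185 (check: 604·34 + 111·(-185) = 1).


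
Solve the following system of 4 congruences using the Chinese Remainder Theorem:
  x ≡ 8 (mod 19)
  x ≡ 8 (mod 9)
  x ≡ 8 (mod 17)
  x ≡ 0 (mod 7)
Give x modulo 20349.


Product of moduli M = 19 · 9 · 17 · 7 = 20349.
Merge one congruence at a time:
  Start: x ≡ 8 (mod 19).
  Combine with x ≡ 8 (mod 9); new modulus lcm = 171.
    Write x = 8 + 19·t and substitute into x ≡ 8 (mod 9): 19·t ≡ 8 − 8 = 0 (mod 9).
    Reduce coefficients mod 9: 1·t ≡ 0 (mod 9).
    So t ≡ 0 (mod 9).
    Then x = 8 + 19·0 = 8, valid modulo lcm(19, 9) = 171: x ≡ 8 (mod 171).
  Combine with x ≡ 8 (mod 17); new modulus lcm = 2907.
    Write x = 8 + 171·t and substitute into x ≡ 8 (mod 17): 171·t ≡ 8 − 8 = 0 (mod 17).
    Reduce coefficients mod 17: 1·t ≡ 0 (mod 17).
    So t ≡ 0 (mod 17).
    Then x = 8 + 171·0 = 8, valid modulo lcm(171, 17) = 2907: x ≡ 8 (mod 2907).
  Combine with x ≡ 0 (mod 7); new modulus lcm = 20349.
    Write x = 8 + 2907·t and substitute into x ≡ 0 (mod 7): 2907·t ≡ 0 − 8 = -8 (mod 7).
    Reduce coefficients mod 7: 2·t ≡ 6 (mod 7).
    The inverse of 2 mod 7 is 4 (since 2·4 = 8 = 1·7 + 1), so t ≡ 4·6 = 24 ≡ 3 (mod 7).
    Then x = 8 + 2907·3 = 8729, valid modulo lcm(2907, 7) = 20349: x ≡ 8729 (mod 20349).
Verify against each original: 8729 mod 19 = 8, 8729 mod 9 = 8, 8729 mod 17 = 8, 8729 mod 7 = 0.

x ≡ 8729 (mod 20349).


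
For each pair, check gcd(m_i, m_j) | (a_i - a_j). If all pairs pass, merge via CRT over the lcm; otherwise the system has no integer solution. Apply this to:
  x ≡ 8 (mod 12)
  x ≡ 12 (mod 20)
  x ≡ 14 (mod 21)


Moduli 12, 20, 21 are not pairwise coprime, so CRT works modulo lcm(m_i) when all pairwise compatibility conditions hold.
Pairwise compatibility: gcd(m_i, m_j) must divide a_i - a_j for every pair.
Merge one congruence at a time:
  Start: x ≡ 8 (mod 12).
  Combine with x ≡ 12 (mod 20): gcd(12, 20) = 4; 12 - 8 = 4, which IS divisible by 4, so compatible.
    Write x = 8 + 12·t and substitute into x ≡ 12 (mod 20): 12·t ≡ 12 − 8 = 4 (mod 20).
    Divide the congruence (and modulus) by g = 4: 3·t ≡ 1 (mod 5).
    The inverse of 3 mod 5 is 2 (since 3·2 = 6 = 1·5 + 1), so t ≡ 2·1 = 2 ≡ 2 (mod 5).
    Then x = 8 + 12·2 = 32, valid modulo lcm(12, 20) = 60: x ≡ 32 (mod 60).
  Combine with x ≡ 14 (mod 21): gcd(60, 21) = 3; 14 - 32 = -18, which IS divisible by 3, so compatible.
    Write x = 32 + 60·t and substitute into x ≡ 14 (mod 21): 60·t ≡ 14 − 32 = -18 (mod 21).
    Divide the congruence (and modulus) by g = 3: 20·t ≡ -6 (mod 7).
    Reduce coefficients mod 7: 6·t ≡ 1 (mod 7).
    The inverse of 6 mod 7 is 6 (since 6·6 = 36 = 5·7 + 1), so t ≡ 6·1 = 6 ≡ 6 (mod 7).
    Then x = 32 + 60·6 = 392, valid modulo lcm(60, 21) = 420: x ≡ 392 (mod 420).
Verify: 392 mod 12 = 8, 392 mod 20 = 12, 392 mod 21 = 14.

x ≡ 392 (mod 420).


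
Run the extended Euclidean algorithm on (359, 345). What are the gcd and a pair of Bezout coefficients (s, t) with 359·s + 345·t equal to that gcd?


Euclidean algorithm on (359, 345) — divide until remainder is 0:
  359 = 1 · 345 + 14
  345 = 24 · 14 + 9
  14 = 1 · 9 + 5
  9 = 1 · 5 + 4
  5 = 1 · 4 + 1
  4 = 4 · 1 + 0
gcd(359, 345) = 1.
Track Bezout coefficients alongside the remainders: start with r₀ = 359 = a·1 + b·0 (s = 1, t = 0) and r₁ = 345 = a·0 + b·1 (s = 0, t = 1); each new remainder r_{k+1} = r_{k-1} − q_k·r_k inherits s_{k+1} = s_{k-1} − q_k·s_k, t_{k+1} = t_{k-1} − q_k·t_k, so r_k = a·s_k + b·t_k at every step:
  q = 1: r = 14, s = 1 − 1·0 = 1, t = 0 − 1·1 = -1  (check: 359·1 + 345·(-1) = 14)
  q = 24: r = 9, s = 0 − 24·1 = -24, t = 1 − 24·(-1) = 25  (check: 359·(-24) + 345·25 = 9)
  q = 1: r = 5, s = 1 − 1·(-24) = 25, t = -1 − 1·25 = -26  (check: 359·25 + 345·(-26) = 5)
  q = 1: r = 4, s = -24 − 1·25 = -49, t = 25 − 1·(-26) = 51  (check: 359·(-49) + 345·51 = 4)
  q = 1: r = 1, s = 25 − 1·(-49) = 74, t = -26 − 1·51 = -77  (check: 359·74 + 345·(-77) = 1)
The row with r = 1 (the gcd) gives the Bezout coefficients s = 74, t = -77.
Result: 359 · (74) + 345 · (-77) = 1.

gcd(359, 345) = 1; s = 74, t = -77 (check: 359·74 + 345·(-77) = 1).


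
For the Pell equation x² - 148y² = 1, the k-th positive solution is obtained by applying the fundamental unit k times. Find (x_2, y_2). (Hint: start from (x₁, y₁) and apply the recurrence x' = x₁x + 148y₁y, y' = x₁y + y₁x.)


Step 1: Find the fundamental solution (x₁, y₁) of x² - 148y² = 1.
  Expand √148 as a continued fraction. a₀ = ⌊√148⌋ = 12; iterate m_{k+1} = d_k·a_k − m_k, d_{k+1} = (148 − m_{k+1}²)/d_k, a_{k+1} = ⌊(a₀ + m_{k+1})/d_{k+1}⌋ (starting m₀ = 0, d₀ = 1), with convergents p_k = a_k·p_{k-1} + p_{k-2}, q_k = a_k·q_{k-1} + q_{k-2} (p₋₁ = 1, q₋₁ = 0):
  k = 0: a₀ = 12; p₀/q₀ = 12/1; p₀² − 148·q₀² = 144 − 148 = -4.
  k = 1: m = 12, d = 4, a = ⌊(12 + 12)/4⌋ = 6; p/q = (6·12 + 1)/(6·1 + 0) = 73/6; p² − 148·q² = 5329 − 5328 = 1.
  The first convergent with p² − 148·q² = 1 gives the fundamental solution (x₁, y₁) = (73, 6).
Step 2: Apply the recurrence (x_{n+1}, y_{n+1}) = (x₁x_n + 148y₁y_n, x₁y_n + y₁x_n) repeatedly.
  From (x_1, y_1) = (73, 6): x_2 = 73·73 + 148·6·6 = 10657; y_2 = 73·6 + 6·73 = 876.
Step 3: Verify x_2² - 148·y_2² = 113571649 - 113571648 = 1 (should be 1). ✓

(x_1, y_1) = (73, 6); (x_2, y_2) = (10657, 876).


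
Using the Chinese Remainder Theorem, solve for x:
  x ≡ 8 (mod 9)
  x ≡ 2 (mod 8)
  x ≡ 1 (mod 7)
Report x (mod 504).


Moduli 9, 8, 7 are pairwise coprime; by CRT there is a unique solution modulo M = 9 · 8 · 7 = 504.
Solve pairwise, accumulating the modulus:
  Start with x ≡ 8 (mod 9).
  Combine with x ≡ 2 (mod 8): since gcd(9, 8) = 1, we get a unique residue mod 72.
    Write x = 8 + 9·t and substitute into x ≡ 2 (mod 8): 9·t ≡ 2 − 8 = -6 (mod 8).
    Reduce coefficients mod 8: 1·t ≡ 2 (mod 8).
    So t ≡ 2 (mod 8).
    Then x = 8 + 9·2 = 26, valid modulo lcm(9, 8) = 72: x ≡ 26 (mod 72).
  Combine with x ≡ 1 (mod 7): since gcd(72, 7) = 1, we get a unique residue mod 504.
    Write x = 26 + 72·t and substitute into x ≡ 1 (mod 7): 72·t ≡ 1 − 26 = -25 (mod 7).
    Reduce coefficients mod 7: 2·t ≡ 3 (mod 7).
    The inverse of 2 mod 7 is 4 (since 2·4 = 8 = 1·7 + 1), so t ≡ 4·3 = 12 ≡ 5 (mod 7).
    Then x = 26 + 72·5 = 386, valid modulo lcm(72, 7) = 504: x ≡ 386 (mod 504).
Verify: 386 mod 9 = 8 ✓, 386 mod 8 = 2 ✓, 386 mod 7 = 1 ✓.

x ≡ 386 (mod 504).


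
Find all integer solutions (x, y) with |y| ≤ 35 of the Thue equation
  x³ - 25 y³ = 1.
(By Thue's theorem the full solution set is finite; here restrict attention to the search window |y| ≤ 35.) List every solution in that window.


The equation is x³ - 25y³ = 1. For fixed y, x³ = 25·y³ + 1, so a solution requires the RHS to be a perfect cube.
Strategy: iterate y from -35 to 35, compute RHS = 25·y³ + 1, and check whether it is a (positive or negative) perfect cube.
Check small values of y:
  y = 0: RHS = 1 = (1)³ ⇒ x = 1 works.
  y = 1: RHS = 26 is not a perfect cube.
  y = -1: RHS = -24 is not a perfect cube.
  y = 2: RHS = 201 is not a perfect cube.
  y = -2: RHS = -199 is not a perfect cube.
  y = 3: RHS = 676 is not a perfect cube.
  y = -3: RHS = -674 is not a perfect cube.
Continuing the search up to |y| = 35 finds no further solutions beyond those listed.
Collected solutions: (1, 0).

Solutions (with |y| ≤ 35): (1, 0).


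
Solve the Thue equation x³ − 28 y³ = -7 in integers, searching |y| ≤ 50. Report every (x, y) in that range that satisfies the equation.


The equation is x³ - 28y³ = -7. For fixed y, x³ = 28·y³ − 7, so a solution requires the RHS to be a perfect cube.
Strategy: iterate y from -50 to 50, compute RHS = 28·y³ − 7, and check whether it is a (positive or negative) perfect cube.
Check small values of y:
  y = 0: RHS = -7 is not a perfect cube.
  y = 1: RHS = 21 is not a perfect cube.
  y = -1: RHS = -35 is not a perfect cube.
  y = 2: RHS = 217 is not a perfect cube.
  y = -2: RHS = -231 is not a perfect cube.
  y = 3: RHS = 749 is not a perfect cube.
  y = -3: RHS = -763 is not a perfect cube.
Continuing the search up to |y| = 50 finds no solutions either.
No (x, y) in the scanned range satisfies the equation.

No integer solutions with |y| ≤ 50.


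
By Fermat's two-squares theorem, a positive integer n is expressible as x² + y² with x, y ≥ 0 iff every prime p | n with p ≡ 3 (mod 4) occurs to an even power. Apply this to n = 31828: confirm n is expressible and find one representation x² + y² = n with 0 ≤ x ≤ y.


Step 1: Factor n = 31828 = 2^2 · 73 · 109.
Step 2: Check the mod-4 condition on each prime factor: 2 = 2 (special); 73 ≡ 1 (mod 4), exponent 1; 109 ≡ 1 (mod 4), exponent 1.
All primes ≡ 3 (mod 4) appear to even exponent (or don't appear), so by the two-squares theorem n IS expressible as a sum of two squares.
Step 3: Build a representation. Group n = k² · m with k = 2 and m = 73 · 109 = 7957 (a product of primes ≡ 1 (mod 4)); a representation of m scales to one of n via (k·x)² + (k·y)² = k²(x² + y²). Each prime p ≡ 1 (mod 4) is itself a sum of two squares; find a² by testing p − a² for a perfect square:
  73: 73 − 1² = 72, 73 − 2² = 69, 73 − 3² = 64 = 8² ⇒ 73 = 3² + 8².
  109: 109 − 1² = 108, 109 − 2² = 105, 109 − 3² = 100 = 10² ⇒ 109 = 3² + 10².
  Combine using the Brahmagupta–Fibonacci identity (a² + b²)(c² + d²) = (ac − bd)² + (ad + bc)² = (ac + bd)² + (ad − bc)²:
  73 · 109 = 7957: from (3² + 8²)(3² + 10²), take (3·3 − 8·10, 3·10 + 8·3) = (9 − 80, 30 + 24) = (-71, 54); dropping signs (only squares matter) gives (71, 54); check 71² + 54² = 5041 + 2916 = 7957 ✓.
  Scale by k = 2: (2·71, 2·54) = (142, 108).
Step 4: Order so x ≤ y and verify: 108² + 142² = 11664 + 20164 = 31828 = n. ✓

n = 31828 = 108² + 142² (one valid representation with x ≤ y).


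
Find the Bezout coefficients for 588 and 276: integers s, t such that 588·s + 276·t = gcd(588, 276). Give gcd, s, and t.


Euclidean algorithm on (588, 276) — divide until remainder is 0:
  588 = 2 · 276 + 36
  276 = 7 · 36 + 24
  36 = 1 · 24 + 12
  24 = 2 · 12 + 0
gcd(588, 276) = 12.
Track Bezout coefficients alongside the remainders: start with r₀ = 588 = a·1 + b·0 (s = 1, t = 0) and r₁ = 276 = a·0 + b·1 (s = 0, t = 1); each new remainder r_{k+1} = r_{k-1} − q_k·r_k inherits s_{k+1} = s_{k-1} − q_k·s_k, t_{k+1} = t_{k-1} − q_k·t_k, so r_k = a·s_k + b·t_k at every step:
  q = 2: r = 36, s = 1 − 2·0 = 1, t = 0 − 2·1 = -2  (check: 588·1 + 276·(-2) = 36)
  q = 7: r = 24, s = 0 − 7·1 = -7, t = 1 − 7·(-2) = 15  (check: 588·(-7) + 276·15 = 24)
  q = 1: r = 12, s = 1 − 1·(-7) = 8, t = -2 − 1·15 = -17  (check: 588·8 + 276·(-17) = 12)
The row with r = 12 (the gcd) gives the Bezout coefficients s = 8, t = -17.
Result: 588 · (8) + 276 · (-17) = 12.

gcd(588, 276) = 12; s = 8, t = -17 (check: 588·8 + 276·(-17) = 12).


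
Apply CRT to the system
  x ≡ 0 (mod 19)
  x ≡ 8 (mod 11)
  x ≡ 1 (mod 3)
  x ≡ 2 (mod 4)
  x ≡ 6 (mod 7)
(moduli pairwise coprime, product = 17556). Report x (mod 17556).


Product of moduli M = 19 · 11 · 3 · 4 · 7 = 17556.
Merge one congruence at a time:
  Start: x ≡ 0 (mod 19).
  Combine with x ≡ 8 (mod 11); new modulus lcm = 209.
    Write x = 0 + 19·t and substitute into x ≡ 8 (mod 11): 19·t ≡ 8 − 0 = 8 (mod 11).
    Reduce coefficients mod 11: 8·t ≡ 8 (mod 11).
    The inverse of 8 mod 11 is 7 (since 8·7 = 56 = 5·11 + 1), so t ≡ 7·8 = 56 ≡ 1 (mod 11).
    Then x = 0 + 19·1 = 19, valid modulo lcm(19, 11) = 209: x ≡ 19 (mod 209).
  Combine with x ≡ 1 (mod 3); new modulus lcm = 627.
    Write x = 19 + 209·t and substitute into x ≡ 1 (mod 3): 209·t ≡ 1 − 19 = -18 (mod 3).
    Reduce coefficients mod 3: 2·t ≡ 0 (mod 3).
    The inverse of 2 mod 3 is 2 (since 2·2 = 4 = 1·3 + 1), so t ≡ 2·0 = 0 ≡ 0 (mod 3).
    Then x = 19 + 209·0 = 19, valid modulo lcm(209, 3) = 627: x ≡ 19 (mod 627).
  Combine with x ≡ 2 (mod 4); new modulus lcm = 2508.
    Write x = 19 + 627·t and substitute into x ≡ 2 (mod 4): 627·t ≡ 2 − 19 = -17 (mod 4).
    Reduce coefficients mod 4: 3·t ≡ 3 (mod 4).
    The inverse of 3 mod 4 is 3 (since 3·3 = 9 = 2·4 + 1), so t ≡ 3·3 = 9 ≡ 1 (mod 4).
    Then x = 19 + 627·1 = 646, valid modulo lcm(627, 4) = 2508: x ≡ 646 (mod 2508).
  Combine with x ≡ 6 (mod 7); new modulus lcm = 17556.
    Write x = 646 + 2508·t and substitute into x ≡ 6 (mod 7): 2508·t ≡ 6 − 646 = -640 (mod 7).
    Reduce coefficients mod 7: 2·t ≡ 4 (mod 7).
    The inverse of 2 mod 7 is 4 (since 2·4 = 8 = 1·7 + 1), so t ≡ 4·4 = 16 ≡ 2 (mod 7).
    Then x = 646 + 2508·2 = 5662, valid modulo lcm(2508, 7) = 17556: x ≡ 5662 (mod 17556).
Verify against each original: 5662 mod 19 = 0, 5662 mod 11 = 8, 5662 mod 3 = 1, 5662 mod 4 = 2, 5662 mod 7 = 6.

x ≡ 5662 (mod 17556).


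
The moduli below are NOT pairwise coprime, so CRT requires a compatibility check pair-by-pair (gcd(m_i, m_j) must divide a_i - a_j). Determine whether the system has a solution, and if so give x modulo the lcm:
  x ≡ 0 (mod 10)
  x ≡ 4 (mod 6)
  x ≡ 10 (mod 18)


Moduli 10, 6, 18 are not pairwise coprime, so CRT works modulo lcm(m_i) when all pairwise compatibility conditions hold.
Pairwise compatibility: gcd(m_i, m_j) must divide a_i - a_j for every pair.
Merge one congruence at a time:
  Start: x ≡ 0 (mod 10).
  Combine with x ≡ 4 (mod 6): gcd(10, 6) = 2; 4 - 0 = 4, which IS divisible by 2, so compatible.
    Write x = 0 + 10·t and substitute into x ≡ 4 (mod 6): 10·t ≡ 4 − 0 = 4 (mod 6).
    Divide the congruence (and modulus) by g = 2: 5·t ≡ 2 (mod 3).
    Reduce coefficients mod 3: 2·t ≡ 2 (mod 3).
    The inverse of 2 mod 3 is 2 (since 2·2 = 4 = 1·3 + 1), so t ≡ 2·2 = 4 ≡ 1 (mod 3).
    Then x = 0 + 10·1 = 10, valid modulo lcm(10, 6) = 30: x ≡ 10 (mod 30).
  Combine with x ≡ 10 (mod 18): gcd(30, 18) = 6; 10 - 10 = 0, which IS divisible by 6, so compatible.
    Write x = 10 + 30·t and substitute into x ≡ 10 (mod 18): 30·t ≡ 10 − 10 = 0 (mod 18).
    Divide the congruence (and modulus) by g = 6: 5·t ≡ 0 (mod 3).
    Reduce coefficients mod 3: 2·t ≡ 0 (mod 3).
    The inverse of 2 mod 3 is 2 (since 2·2 = 4 = 1·3 + 1), so t ≡ 2·0 = 0 ≡ 0 (mod 3).
    Then x = 10 + 30·0 = 10, valid modulo lcm(30, 18) = 90: x ≡ 10 (mod 90).
Verify: 10 mod 10 = 0, 10 mod 6 = 4, 10 mod 18 = 10.

x ≡ 10 (mod 90).


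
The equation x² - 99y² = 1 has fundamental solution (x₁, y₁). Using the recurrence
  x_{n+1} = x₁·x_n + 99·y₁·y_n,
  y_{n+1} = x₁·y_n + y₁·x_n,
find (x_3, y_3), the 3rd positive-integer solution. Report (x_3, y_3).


Step 1: Find the fundamental solution (x₁, y₁) of x² - 99y² = 1.
  Expand √99 as a continued fraction. a₀ = ⌊√99⌋ = 9; iterate m_{k+1} = d_k·a_k − m_k, d_{k+1} = (99 − m_{k+1}²)/d_k, a_{k+1} = ⌊(a₀ + m_{k+1})/d_{k+1}⌋ (starting m₀ = 0, d₀ = 1), with convergents p_k = a_k·p_{k-1} + p_{k-2}, q_k = a_k·q_{k-1} + q_{k-2} (p₋₁ = 1, q₋₁ = 0):
  k = 0: a₀ = 9; p₀/q₀ = 9/1; p₀² − 99·q₀² = 81 − 99 = -18.
  k = 1: m = 9, d = 18, a = ⌊(9 + 9)/18⌋ = 1; p/q = (1·9 + 1)/(1·1 + 0) = 10/1; p² − 99·q² = 100 − 99 = 1.
  The first convergent with p² − 99·q² = 1 gives the fundamental solution (x₁, y₁) = (10, 1).
Step 2: Apply the recurrence (x_{n+1}, y_{n+1}) = (x₁x_n + 99y₁y_n, x₁y_n + y₁x_n) repeatedly.
  From (x_1, y_1) = (10, 1): x_2 = 10·10 + 99·1·1 = 199; y_2 = 10·1 + 1·10 = 20.
  From (x_2, y_2) = (199, 20): x_3 = 10·199 + 99·1·20 = 3970; y_3 = 10·20 + 1·199 = 399.
Step 3: Verify x_3² - 99·y_3² = 15760900 - 15760899 = 1 (should be 1). ✓

(x_1, y_1) = (10, 1); (x_3, y_3) = (3970, 399).


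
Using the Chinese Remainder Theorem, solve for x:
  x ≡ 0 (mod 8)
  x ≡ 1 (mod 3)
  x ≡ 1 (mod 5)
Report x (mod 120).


Moduli 8, 3, 5 are pairwise coprime; by CRT there is a unique solution modulo M = 8 · 3 · 5 = 120.
Solve pairwise, accumulating the modulus:
  Start with x ≡ 0 (mod 8).
  Combine with x ≡ 1 (mod 3): since gcd(8, 3) = 1, we get a unique residue mod 24.
    Write x = 0 + 8·t and substitute into x ≡ 1 (mod 3): 8·t ≡ 1 − 0 = 1 (mod 3).
    Reduce coefficients mod 3: 2·t ≡ 1 (mod 3).
    The inverse of 2 mod 3 is 2 (since 2·2 = 4 = 1·3 + 1), so t ≡ 2·1 = 2 ≡ 2 (mod 3).
    Then x = 0 + 8·2 = 16, valid modulo lcm(8, 3) = 24: x ≡ 16 (mod 24).
  Combine with x ≡ 1 (mod 5): since gcd(24, 5) = 1, we get a unique residue mod 120.
    Write x = 16 + 24·t and substitute into x ≡ 1 (mod 5): 24·t ≡ 1 − 16 = -15 (mod 5).
    Reduce coefficients mod 5: 4·t ≡ 0 (mod 5).
    The inverse of 4 mod 5 is 4 (since 4·4 = 16 = 3·5 + 1), so t ≡ 4·0 = 0 ≡ 0 (mod 5).
    Then x = 16 + 24·0 = 16, valid modulo lcm(24, 5) = 120: x ≡ 16 (mod 120).
Verify: 16 mod 8 = 0 ✓, 16 mod 3 = 1 ✓, 16 mod 5 = 1 ✓.

x ≡ 16 (mod 120).


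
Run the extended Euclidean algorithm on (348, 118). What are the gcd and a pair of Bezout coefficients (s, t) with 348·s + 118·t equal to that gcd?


Euclidean algorithm on (348, 118) — divide until remainder is 0:
  348 = 2 · 118 + 112
  118 = 1 · 112 + 6
  112 = 18 · 6 + 4
  6 = 1 · 4 + 2
  4 = 2 · 2 + 0
gcd(348, 118) = 2.
Track Bezout coefficients alongside the remainders: start with r₀ = 348 = a·1 + b·0 (s = 1, t = 0) and r₁ = 118 = a·0 + b·1 (s = 0, t = 1); each new remainder r_{k+1} = r_{k-1} − q_k·r_k inherits s_{k+1} = s_{k-1} − q_k·s_k, t_{k+1} = t_{k-1} − q_k·t_k, so r_k = a·s_k + b·t_k at every step:
  q = 2: r = 112, s = 1 − 2·0 = 1, t = 0 − 2·1 = -2  (check: 348·1 + 118·(-2) = 112)
  q = 1: r = 6, s = 0 − 1·1 = -1, t = 1 − 1·(-2) = 3  (check: 348·(-1) + 118·3 = 6)
  q = 18: r = 4, s = 1 − 18·(-1) = 19, t = -2 − 18·3 = -56  (check: 348·19 + 118·(-56) = 4)
  q = 1: r = 2, s = -1 − 1·19 = -20, t = 3 − 1·(-56) = 59  (check: 348·(-20) + 118·59 = 2)
The row with r = 2 (the gcd) gives the Bezout coefficients s = -20, t = 59.
Result: 348 · (-20) + 118 · (59) = 2.

gcd(348, 118) = 2; s = -20, t = 59 (check: 348·(-20) + 118·59 = 2).


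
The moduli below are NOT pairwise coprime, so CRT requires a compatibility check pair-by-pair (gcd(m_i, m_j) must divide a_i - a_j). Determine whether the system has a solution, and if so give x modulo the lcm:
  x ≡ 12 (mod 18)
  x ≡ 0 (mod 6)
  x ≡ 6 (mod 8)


Moduli 18, 6, 8 are not pairwise coprime, so CRT works modulo lcm(m_i) when all pairwise compatibility conditions hold.
Pairwise compatibility: gcd(m_i, m_j) must divide a_i - a_j for every pair.
Merge one congruence at a time:
  Start: x ≡ 12 (mod 18).
  Combine with x ≡ 0 (mod 6): gcd(18, 6) = 6; 0 - 12 = -12, which IS divisible by 6, so compatible.
    Write x = 12 + 18·t and substitute into x ≡ 0 (mod 6): 18·t ≡ 0 − 12 = -12 (mod 6).
    Divide the congruence (and modulus) by g = 6: 3·t ≡ -2 (mod 1).
    Modulo 1 every t works; take t = 0.
    Then x = 12 + 18·0 = 12, valid modulo lcm(18, 6) = 18: x ≡ 12 (mod 18).
  Combine with x ≡ 6 (mod 8): gcd(18, 8) = 2; 6 - 12 = -6, which IS divisible by 2, so compatible.
    Write x = 12 + 18·t and substitute into x ≡ 6 (mod 8): 18·t ≡ 6 − 12 = -6 (mod 8).
    Divide the congruence (and modulus) by g = 2: 9·t ≡ -3 (mod 4).
    Reduce coefficients mod 4: 1·t ≡ 1 (mod 4).
    So t ≡ 1 (mod 4).
    Then x = 12 + 18·1 = 30, valid modulo lcm(18, 8) = 72: x ≡ 30 (mod 72).
Verify: 30 mod 18 = 12, 30 mod 6 = 0, 30 mod 8 = 6.

x ≡ 30 (mod 72).


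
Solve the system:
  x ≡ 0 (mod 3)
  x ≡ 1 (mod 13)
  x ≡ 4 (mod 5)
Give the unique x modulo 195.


Moduli 3, 13, 5 are pairwise coprime; by CRT there is a unique solution modulo M = 3 · 13 · 5 = 195.
Solve pairwise, accumulating the modulus:
  Start with x ≡ 0 (mod 3).
  Combine with x ≡ 1 (mod 13): since gcd(3, 13) = 1, we get a unique residue mod 39.
    Write x = 0 + 3·t and substitute into x ≡ 1 (mod 13): 3·t ≡ 1 − 0 = 1 (mod 13).
    The inverse of 3 mod 13 is 9 (since 3·9 = 27 = 2·13 + 1), so t ≡ 9·1 = 9 ≡ 9 (mod 13).
    Then x = 0 + 3·9 = 27, valid modulo lcm(3, 13) = 39: x ≡ 27 (mod 39).
  Combine with x ≡ 4 (mod 5): since gcd(39, 5) = 1, we get a unique residue mod 195.
    Write x = 27 + 39·t and substitute into x ≡ 4 (mod 5): 39·t ≡ 4 − 27 = -23 (mod 5).
    Reduce coefficients mod 5: 4·t ≡ 2 (mod 5).
    The inverse of 4 mod 5 is 4 (since 4·4 = 16 = 3·5 + 1), so t ≡ 4·2 = 8 ≡ 3 (mod 5).
    Then x = 27 + 39·3 = 144, valid modulo lcm(39, 5) = 195: x ≡ 144 (mod 195).
Verify: 144 mod 3 = 0 ✓, 144 mod 13 = 1 ✓, 144 mod 5 = 4 ✓.

x ≡ 144 (mod 195).


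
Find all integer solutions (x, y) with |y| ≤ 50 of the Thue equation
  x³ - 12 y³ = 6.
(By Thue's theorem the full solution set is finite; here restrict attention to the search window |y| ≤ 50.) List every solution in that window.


The equation is x³ - 12y³ = 6. For fixed y, x³ = 12·y³ + 6, so a solution requires the RHS to be a perfect cube.
Strategy: iterate y from -50 to 50, compute RHS = 12·y³ + 6, and check whether it is a (positive or negative) perfect cube.
Check small values of y:
  y = 0: RHS = 6 is not a perfect cube.
  y = 1: RHS = 18 is not a perfect cube.
  y = -1: RHS = -6 is not a perfect cube.
  y = 2: RHS = 102 is not a perfect cube.
  y = -2: RHS = -90 is not a perfect cube.
  y = 3: RHS = 330 is not a perfect cube.
  y = -3: RHS = -318 is not a perfect cube.
Continuing the search up to |y| = 50 finds no solutions either.
No (x, y) in the scanned range satisfies the equation.

No integer solutions with |y| ≤ 50.
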